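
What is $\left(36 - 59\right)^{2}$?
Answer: $529$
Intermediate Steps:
$\left(36 - 59\right)^{2} = \left(-23\right)^{2} = 529$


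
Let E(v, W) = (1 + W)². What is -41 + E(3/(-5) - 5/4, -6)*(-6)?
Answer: -191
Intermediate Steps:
-41 + E(3/(-5) - 5/4, -6)*(-6) = -41 + (1 - 6)²*(-6) = -41 + (-5)²*(-6) = -41 + 25*(-6) = -41 - 150 = -191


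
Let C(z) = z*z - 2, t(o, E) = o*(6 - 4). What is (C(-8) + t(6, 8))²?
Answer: 5476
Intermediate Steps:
t(o, E) = 2*o (t(o, E) = o*2 = 2*o)
C(z) = -2 + z² (C(z) = z² - 2 = -2 + z²)
(C(-8) + t(6, 8))² = ((-2 + (-8)²) + 2*6)² = ((-2 + 64) + 12)² = (62 + 12)² = 74² = 5476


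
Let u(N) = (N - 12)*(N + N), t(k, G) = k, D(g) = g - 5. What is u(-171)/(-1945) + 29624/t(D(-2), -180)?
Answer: -8293826/1945 ≈ -4264.2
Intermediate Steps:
D(g) = -5 + g
u(N) = 2*N*(-12 + N) (u(N) = (-12 + N)*(2*N) = 2*N*(-12 + N))
u(-171)/(-1945) + 29624/t(D(-2), -180) = (2*(-171)*(-12 - 171))/(-1945) + 29624/(-5 - 2) = (2*(-171)*(-183))*(-1/1945) + 29624/(-7) = 62586*(-1/1945) + 29624*(-1/7) = -62586/1945 - 4232 = -8293826/1945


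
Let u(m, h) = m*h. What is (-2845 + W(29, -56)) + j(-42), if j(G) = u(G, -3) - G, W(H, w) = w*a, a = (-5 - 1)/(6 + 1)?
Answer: -2629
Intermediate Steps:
a = -6/7 ≈ -0.85714
W(H, w) = -6*w/7 (W(H, w) = w*(-6/7) = -6*w/7)
u(m, h) = h*m
j(G) = -4*G (j(G) = -3*G - G = -4*G)
(-2845 + W(29, -56)) + j(-42) = (-2845 - 6/7*(-56)) - 4*(-42) = (-2845 + 48) + 168 = -2797 + 168 = -2629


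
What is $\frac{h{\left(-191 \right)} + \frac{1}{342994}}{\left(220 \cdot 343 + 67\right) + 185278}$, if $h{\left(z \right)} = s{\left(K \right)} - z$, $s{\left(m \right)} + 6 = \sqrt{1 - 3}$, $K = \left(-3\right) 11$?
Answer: $\frac{21151297}{29818183390} + \frac{i \sqrt{2}}{260805} \approx 0.00070934 + 5.4225 \cdot 10^{-6} i$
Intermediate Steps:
$K = -33$
$s{\left(m \right)} = -6 + i \sqrt{2}$ ($s{\left(m \right)} = -6 + \sqrt{1 - 3} = -6 + \sqrt{-2} = -6 + i \sqrt{2}$)
$h{\left(z \right)} = -6 - z + i \sqrt{2}$ ($h{\left(z \right)} = \left(-6 + i \sqrt{2}\right) - z = -6 - z + i \sqrt{2}$)
$\frac{h{\left(-191 \right)} + \frac{1}{342994}}{\left(220 \cdot 343 + 67\right) + 185278} = \frac{\left(-6 - -191 + i \sqrt{2}\right) + \frac{1}{342994}}{\left(220 \cdot 343 + 67\right) + 185278} = \frac{\left(-6 + 191 + i \sqrt{2}\right) + \frac{1}{342994}}{\left(75460 + 67\right) + 185278} = \frac{\left(185 + i \sqrt{2}\right) + \frac{1}{342994}}{75527 + 185278} = \frac{\frac{63453891}{342994} + i \sqrt{2}}{260805} = \left(\frac{63453891}{342994} + i \sqrt{2}\right) \frac{1}{260805} = \frac{21151297}{29818183390} + \frac{i \sqrt{2}}{260805}$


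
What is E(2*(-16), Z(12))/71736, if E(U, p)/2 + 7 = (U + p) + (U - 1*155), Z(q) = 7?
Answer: -73/11956 ≈ -0.0061057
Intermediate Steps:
E(U, p) = -324 + 2*p + 4*U (E(U, p) = -14 + 2*((U + p) + (U - 1*155)) = -14 + 2*((U + p) + (U - 155)) = -14 + 2*((U + p) + (-155 + U)) = -14 + 2*(-155 + p + 2*U) = -14 + (-310 + 2*p + 4*U) = -324 + 2*p + 4*U)
E(2*(-16), Z(12))/71736 = (-324 + 2*7 + 4*(2*(-16)))/71736 = (-324 + 14 + 4*(-32))*(1/71736) = (-324 + 14 - 128)*(1/71736) = -438*1/71736 = -73/11956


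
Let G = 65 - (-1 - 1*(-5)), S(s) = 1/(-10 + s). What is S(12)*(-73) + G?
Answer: 49/2 ≈ 24.500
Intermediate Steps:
G = 61 (G = 65 - (-1 + 5) = 65 - 1*4 = 65 - 4 = 61)
S(12)*(-73) + G = -73/(-10 + 12) + 61 = -73/2 + 61 = 49/2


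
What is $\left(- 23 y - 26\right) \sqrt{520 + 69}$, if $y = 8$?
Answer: $- 210 \sqrt{589} \approx -5096.6$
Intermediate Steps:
$\left(- 23 y - 26\right) \sqrt{520 + 69} = \left(\left(-23\right) 8 - 26\right) \sqrt{520 + 69} = \left(-184 - 26\right) \sqrt{589} = - 210 \sqrt{589}$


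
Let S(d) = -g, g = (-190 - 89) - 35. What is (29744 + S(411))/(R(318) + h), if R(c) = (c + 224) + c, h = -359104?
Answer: -15029/179122 ≈ -0.083904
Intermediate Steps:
R(c) = 224 + 2*c (R(c) = (224 + c) + c = 224 + 2*c)
g = -314 (g = -279 - 35 = -314)
S(d) = 314 (S(d) = -1*(-314) = 314)
(29744 + S(411))/(R(318) + h) = (29744 + 314)/((224 + 2*318) - 359104) = 30058/((224 + 636) - 359104) = 30058/(860 - 359104) = 30058/(-358244) = 30058*(-1/358244) = -15029/179122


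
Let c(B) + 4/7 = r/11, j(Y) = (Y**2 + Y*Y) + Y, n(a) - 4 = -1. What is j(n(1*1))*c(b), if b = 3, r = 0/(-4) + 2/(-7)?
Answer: -138/11 ≈ -12.545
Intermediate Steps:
n(a) = 3 (n(a) = 4 - 1 = 3)
j(Y) = Y + 2*Y**2 (j(Y) = (Y**2 + Y**2) + Y = 2*Y**2 + Y = Y + 2*Y**2)
r = -2/7 (r = 0*(-1/4) + 2*(-1/7) = 0 - 2/7 = -2/7 ≈ -0.28571)
c(B) = -46/77 (c(B) = -4/7 - 2/7/11 = -4/7 - 2/7*1/11 = -4/7 - 2/77 = -46/77)
j(n(1*1))*c(b) = (3*(1 + 2*3))*(-46/77) = (3*(1 + 6))*(-46/77) = (3*7)*(-46/77) = 21*(-46/77) = -138/11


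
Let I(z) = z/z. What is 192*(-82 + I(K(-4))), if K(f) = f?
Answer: -15552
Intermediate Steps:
I(z) = 1
192*(-82 + I(K(-4))) = 192*(-82 + 1) = 192*(-81) = -15552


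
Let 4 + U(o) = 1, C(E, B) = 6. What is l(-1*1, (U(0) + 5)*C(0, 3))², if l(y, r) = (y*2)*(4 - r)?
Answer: 256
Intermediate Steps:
U(o) = -3 (U(o) = -4 + 1 = -3)
l(y, r) = 2*y*(4 - r) (l(y, r) = (2*y)*(4 - r) = 2*y*(4 - r))
l(-1*1, (U(0) + 5)*C(0, 3))² = (2*(-1*1)*(4 - (-3 + 5)*6))² = (2*(-1)*(4 - 2*6))² = (2*(-1)*(4 - 1*12))² = (2*(-1)*(4 - 12))² = (2*(-1)*(-8))² = 16² = 256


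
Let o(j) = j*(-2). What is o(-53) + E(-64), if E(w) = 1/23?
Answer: 2439/23 ≈ 106.04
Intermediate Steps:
o(j) = -2*j
E(w) = 1/23
o(-53) + E(-64) = -2*(-53) + 1/23 = 106 + 1/23 = 2439/23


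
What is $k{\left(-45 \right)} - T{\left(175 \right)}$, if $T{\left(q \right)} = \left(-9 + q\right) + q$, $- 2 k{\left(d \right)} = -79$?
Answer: $- \frac{603}{2} \approx -301.5$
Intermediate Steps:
$k{\left(d \right)} = \frac{79}{2}$ ($k{\left(d \right)} = \left(- \frac{1}{2}\right) \left(-79\right) = \frac{79}{2}$)
$T{\left(q \right)} = -9 + 2 q$
$k{\left(-45 \right)} - T{\left(175 \right)} = \frac{79}{2} - \left(-9 + 2 \cdot 175\right) = \frac{79}{2} - \left(-9 + 350\right) = \frac{79}{2} - 341 = - \frac{603}{2}$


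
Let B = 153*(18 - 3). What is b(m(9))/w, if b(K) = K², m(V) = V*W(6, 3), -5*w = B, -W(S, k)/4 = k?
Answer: -432/17 ≈ -25.412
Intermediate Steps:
B = 2295 (B = 153*15 = 2295)
W(S, k) = -4*k
w = -459 (w = -⅕*2295 = -459)
m(V) = -12*V (m(V) = V*(-4*3) = V*(-12) = -12*V)
b(m(9))/w = (-12*9)²/(-459) = (-108)²*(-1/459) = 11664*(-1/459) = -432/17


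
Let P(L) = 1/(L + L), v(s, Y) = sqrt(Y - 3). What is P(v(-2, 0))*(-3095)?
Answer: 3095*I*sqrt(3)/6 ≈ 893.45*I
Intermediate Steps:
v(s, Y) = sqrt(-3 + Y)
P(L) = 1/(2*L)
P(v(-2, 0))*(-3095) = (1/(2*(sqrt(-3 + 0))))*(-3095) = (1/(2*(sqrt(-3))))*(-3095) = (1/(2*((I*sqrt(3)))))*(-3095) = ((-I*sqrt(3)/3)/2)*(-3095) = -I*sqrt(3)/6*(-3095) = 3095*I*sqrt(3)/6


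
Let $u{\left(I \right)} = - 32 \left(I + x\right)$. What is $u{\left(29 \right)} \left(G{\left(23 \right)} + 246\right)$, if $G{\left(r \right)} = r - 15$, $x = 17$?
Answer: $-373888$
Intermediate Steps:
$G{\left(r \right)} = -15 + r$ ($G{\left(r \right)} = r - 15 = -15 + r$)
$u{\left(I \right)} = -544 - 32 I$ ($u{\left(I \right)} = - 32 \left(I + 17\right) = - 32 \left(17 + I\right) = -544 - 32 I$)
$u{\left(29 \right)} \left(G{\left(23 \right)} + 246\right) = \left(-544 - 928\right) \left(\left(-15 + 23\right) + 246\right) = \left(-544 - 928\right) \left(8 + 246\right) = \left(-1472\right) 254 = -373888$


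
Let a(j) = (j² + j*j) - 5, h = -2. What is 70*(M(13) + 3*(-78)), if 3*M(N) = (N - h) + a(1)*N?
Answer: -16940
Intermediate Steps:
a(j) = -5 + 2*j² (a(j) = (j² + j²) - 5 = 2*j² - 5 = -5 + 2*j²)
M(N) = ⅔ - 2*N/3 (M(N) = ((N - 1*(-2)) + (-5 + 2*1²)*N)/3 = ((N + 2) + (-5 + 2*1)*N)/3 = ((2 + N) + (-5 + 2)*N)/3 = ((2 + N) - 3*N)/3 = (2 - 2*N)/3 = ⅔ - 2*N/3)
70*(M(13) + 3*(-78)) = 70*((⅔ - ⅔*13) + 3*(-78)) = 70*((⅔ - 26/3) - 234) = 70*(-8 - 234) = 70*(-242) = -16940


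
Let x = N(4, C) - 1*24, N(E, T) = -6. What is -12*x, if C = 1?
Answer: 360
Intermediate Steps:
x = -30 (x = -6 - 1*24 = -6 - 24 = -30)
-12*x = -12*(-30) = 360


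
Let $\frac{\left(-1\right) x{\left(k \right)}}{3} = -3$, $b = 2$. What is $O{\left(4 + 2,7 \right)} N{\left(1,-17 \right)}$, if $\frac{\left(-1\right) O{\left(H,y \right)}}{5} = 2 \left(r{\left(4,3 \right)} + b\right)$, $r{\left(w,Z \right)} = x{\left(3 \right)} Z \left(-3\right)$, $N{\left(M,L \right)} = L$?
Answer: $-13430$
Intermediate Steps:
$x{\left(k \right)} = 9$ ($x{\left(k \right)} = \left(-3\right) \left(-3\right) = 9$)
$r{\left(w,Z \right)} = - 27 Z$ ($r{\left(w,Z \right)} = 9 Z \left(-3\right) = - 27 Z$)
$O{\left(H,y \right)} = 790$ ($O{\left(H,y \right)} = - 5 \cdot 2 \left(\left(-27\right) 3 + 2\right) = - 5 \cdot 2 \left(-81 + 2\right) = - 5 \cdot 2 \left(-79\right) = \left(-5\right) \left(-158\right) = 790$)
$O{\left(4 + 2,7 \right)} N{\left(1,-17 \right)} = 790 \left(-17\right) = -13430$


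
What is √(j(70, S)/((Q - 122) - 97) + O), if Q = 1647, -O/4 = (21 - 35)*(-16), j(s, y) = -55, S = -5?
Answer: I*√456796851/714 ≈ 29.934*I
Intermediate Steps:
O = -896 (O = -4*(21 - 35)*(-16) = -(-56)*(-16) = -4*224 = -896)
√(j(70, S)/((Q - 122) - 97) + O) = √(-55/((1647 - 122) - 97) - 896) = √(-55/(1525 - 97) - 896) = √(-55/1428 - 896) = √(-1279543/1428) = I*√456796851/714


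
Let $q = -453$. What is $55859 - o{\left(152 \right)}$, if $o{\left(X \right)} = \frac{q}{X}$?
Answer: $\frac{8491021}{152} \approx 55862.0$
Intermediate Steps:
$o{\left(X \right)} = - \frac{453}{X}$
$55859 - o{\left(152 \right)} = 55859 - - \frac{453}{152} = 55859 + \frac{453}{152} = \frac{8491021}{152}$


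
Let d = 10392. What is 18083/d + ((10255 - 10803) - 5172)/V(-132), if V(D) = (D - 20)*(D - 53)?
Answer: 11226293/7305576 ≈ 1.5367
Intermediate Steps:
V(D) = (-53 + D)*(-20 + D) (V(D) = (-20 + D)*(-53 + D) = (-53 + D)*(-20 + D))
18083/d + ((10255 - 10803) - 5172)/V(-132) = 18083/10392 + ((10255 - 10803) - 5172)/(1060 + (-132)**2 - 73*(-132)) = 18083*(1/10392) + (-548 - 5172)/(1060 + 17424 + 9636) = 18083/10392 - 5720/28120 = 18083/10392 - 5720*1/28120 = 18083/10392 - 143/703 = 11226293/7305576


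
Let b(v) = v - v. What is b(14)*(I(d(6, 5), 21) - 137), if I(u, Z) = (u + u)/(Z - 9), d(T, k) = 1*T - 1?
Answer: 0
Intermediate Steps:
d(T, k) = -1 + T (d(T, k) = T - 1 = -1 + T)
b(v) = 0
I(u, Z) = 2*u/(-9 + Z) (I(u, Z) = (2*u)/(-9 + Z) = 2*u/(-9 + Z))
b(14)*(I(d(6, 5), 21) - 137) = 0*(2*(-1 + 6)/(-9 + 21) - 137) = 0*(2*5/12 - 137) = 0*(2*5*(1/12) - 137) = 0*(⅚ - 137) = 0*(-817/6) = 0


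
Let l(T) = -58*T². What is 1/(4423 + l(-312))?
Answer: -1/5641529 ≈ -1.7726e-7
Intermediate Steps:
1/(4423 + l(-312)) = 1/(4423 - 58*(-312)²) = 1/(4423 - 58*97344) = 1/(4423 - 5645952) = 1/(-5641529) = -1/5641529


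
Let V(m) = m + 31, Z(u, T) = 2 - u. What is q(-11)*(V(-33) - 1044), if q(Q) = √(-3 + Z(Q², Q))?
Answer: -1046*I*√122 ≈ -11553.0*I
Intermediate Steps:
V(m) = 31 + m
q(Q) = √(-1 - Q²) (q(Q) = √(-3 + (2 - Q²)) = √(-1 - Q²))
q(-11)*(V(-33) - 1044) = √(-1 - 1*(-11)²)*((31 - 33) - 1044) = √(-1 - 1*121)*(-2 - 1044) = √(-1 - 121)*(-1046) = √(-122)*(-1046) = (I*√122)*(-1046) = -1046*I*√122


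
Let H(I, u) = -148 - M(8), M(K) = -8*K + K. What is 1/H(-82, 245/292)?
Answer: -1/92 ≈ -0.010870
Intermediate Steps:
M(K) = -7*K
H(I, u) = -92 (H(I, u) = -148 - (-7)*8 = -148 - 1*(-56) = -148 + 56 = -92)
1/H(-82, 245/292) = 1/(-92) = -1/92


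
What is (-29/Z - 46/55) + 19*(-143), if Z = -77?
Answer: -1046222/385 ≈ -2717.5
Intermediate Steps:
(-29/Z - 46/55) + 19*(-143) = (-29/(-77) - 46/55) + 19*(-143) = (-29*(-1/77) - 46*1/55) - 2717 = (29/77 - 46/55) - 2717 = -177/385 - 2717 = -1046222/385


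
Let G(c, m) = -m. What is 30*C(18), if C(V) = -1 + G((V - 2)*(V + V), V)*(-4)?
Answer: 2130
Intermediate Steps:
C(V) = -1 + 4*V (C(V) = -1 - V*(-4) = -1 + 4*V)
30*C(18) = 30*(-1 + 4*18) = 30*(-1 + 72) = 30*71 = 2130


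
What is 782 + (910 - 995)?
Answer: 697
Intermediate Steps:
782 + (910 - 995) = 782 - 85 = 697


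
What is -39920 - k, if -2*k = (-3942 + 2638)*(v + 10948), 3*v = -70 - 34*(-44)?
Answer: -22463800/3 ≈ -7.4879e+6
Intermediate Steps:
v = 1426/3 (v = (-70 - 34*(-44))/3 = (-70 + 1496)/3 = (⅓)*1426 = 1426/3 ≈ 475.33)
k = 22344040/3 (k = -(-3942 + 2638)*(1426/3 + 10948)/2 = -(-652)*34270/3 = -½*(-44688080/3) = 22344040/3 ≈ 7.4480e+6)
-39920 - k = -39920 - 1*22344040/3 = -39920 - 22344040/3 = -22463800/3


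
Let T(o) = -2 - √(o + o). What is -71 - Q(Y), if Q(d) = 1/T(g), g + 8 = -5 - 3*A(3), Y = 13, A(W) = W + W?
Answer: (-71*√62 + 141*I)/(√62 - 2*I) ≈ -70.97 - 0.1193*I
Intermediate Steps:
A(W) = 2*W
g = -31 (g = -8 + (-5 - 6*3) = -8 + (-5 - 3*6) = -8 + (-5 - 18) = -8 - 23 = -31)
T(o) = -2 - √2*√o (T(o) = -2 - √(2*o) = -2 - √2*√o)
Q(d) = 1/(-2 - I*√62) (Q(d) = 1/(-2 - √2*√(-31)) = 1/(-2 - √2*I*√31) = 1/(-2 - I*√62))
-71 - Q(Y) = -71 - I/(√62 - 2*I)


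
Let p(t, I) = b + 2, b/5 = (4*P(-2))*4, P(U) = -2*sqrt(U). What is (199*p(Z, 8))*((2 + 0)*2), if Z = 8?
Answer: 1592 - 127360*I*sqrt(2) ≈ 1592.0 - 1.8011e+5*I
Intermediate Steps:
b = -160*I*sqrt(2) (b = 5*((4*(-2*I*sqrt(2)))*4) = 5*(-8*I*sqrt(2)*4) = 5*(-32*I*sqrt(2)) = -160*I*sqrt(2) ≈ -226.27*I)
p(t, I) = 2 - 160*I*sqrt(2) (p(t, I) = -160*I*sqrt(2) + 2 = 2 - 160*I*sqrt(2))
(199*p(Z, 8))*((2 + 0)*2) = (199*(2 - 160*I*sqrt(2)))*((2 + 0)*2) = (398 - 31840*I*sqrt(2))*(2*2) = (398 - 31840*I*sqrt(2))*4 = 1592 - 127360*I*sqrt(2)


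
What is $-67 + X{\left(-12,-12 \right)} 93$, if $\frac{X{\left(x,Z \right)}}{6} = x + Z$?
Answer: $-13459$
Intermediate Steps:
$X{\left(x,Z \right)} = 6 Z + 6 x$ ($X{\left(x,Z \right)} = 6 \left(x + Z\right) = 6 \left(Z + x\right) = 6 Z + 6 x$)
$-67 + X{\left(-12,-12 \right)} 93 = -67 + \left(6 \left(-12\right) + 6 \left(-12\right)\right) 93 = -67 + \left(-72 - 72\right) 93 = -67 - 13392 = -13459$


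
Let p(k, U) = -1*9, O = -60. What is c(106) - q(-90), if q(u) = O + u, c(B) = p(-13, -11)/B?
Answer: 15891/106 ≈ 149.92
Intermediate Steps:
p(k, U) = -9
c(B) = -9/B
q(u) = -60 + u
c(106) - q(-90) = -9/106 - (-60 - 90) = -9*1/106 - 1*(-150) = -9/106 + 150 = 15891/106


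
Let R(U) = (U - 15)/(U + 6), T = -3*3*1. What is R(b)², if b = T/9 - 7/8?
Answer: 2025/121 ≈ 16.736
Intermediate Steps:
T = -9 (T = -9*1 = -9)
b = -15/8 (b = -9/9 - 7/8 = -9*⅑ - 7*⅛ = -1 - 7/8 = -15/8 ≈ -1.8750)
R(U) = (-15 + U)/(6 + U)
R(b)² = ((-15 - 15/8)/(6 - 15/8))² = (-135/8/(33/8))² = ((8/33)*(-135/8))² = (-45/11)² = 2025/121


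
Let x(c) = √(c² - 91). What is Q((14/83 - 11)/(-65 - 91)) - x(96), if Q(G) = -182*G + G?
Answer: -162719/12948 - 5*√365 ≈ -108.09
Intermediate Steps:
x(c) = √(-91 + c²)
Q(G) = -181*G
Q((14/83 - 11)/(-65 - 91)) - x(96) = -181*(14/83 - 11)/(-65 - 91) - √(-91 + 96²) = -181*(14*(1/83) - 11)/(-156) - √(-91 + 9216) = -181*(14/83 - 11)*(-1)/156 - √9125 = -(-162719)*(-1)/(83*156) - 5*√365 = -181*899/12948 - 5*√365 = -162719/12948 - 5*√365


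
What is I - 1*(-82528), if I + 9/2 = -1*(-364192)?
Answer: 893431/2 ≈ 4.4672e+5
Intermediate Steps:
I = 728375/2 (I = -9/2 - 1*(-364192) = -9/2 + 364192 = 728375/2 ≈ 3.6419e+5)
I - 1*(-82528) = 728375/2 - 1*(-82528) = 728375/2 + 82528 = 893431/2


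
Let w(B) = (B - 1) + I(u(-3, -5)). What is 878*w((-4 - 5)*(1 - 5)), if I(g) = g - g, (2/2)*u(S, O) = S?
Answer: 30730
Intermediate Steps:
u(S, O) = S
I(g) = 0
w(B) = -1 + B (w(B) = (B - 1) + 0 = (-1 + B) + 0 = -1 + B)
878*w((-4 - 5)*(1 - 5)) = 878*(-1 + (-4 - 5)*(1 - 5)) = 878*(-1 - 9*(-4)) = 878*(-1 + 36) = 878*35 = 30730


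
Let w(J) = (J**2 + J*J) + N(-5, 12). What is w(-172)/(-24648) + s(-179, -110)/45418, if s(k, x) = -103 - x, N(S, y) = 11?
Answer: -1343809643/559731432 ≈ -2.4008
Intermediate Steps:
w(J) = 11 + 2*J**2 (w(J) = (J**2 + J*J) + 11 = (J**2 + J**2) + 11 = 2*J**2 + 11 = 11 + 2*J**2)
w(-172)/(-24648) + s(-179, -110)/45418 = (11 + 2*(-172)**2)/(-24648) + (-103 - 1*(-110))/45418 = (11 + 2*29584)*(-1/24648) + (-103 + 110)*(1/45418) = (11 + 59168)*(-1/24648) + 7*(1/45418) = 59179*(-1/24648) + 7/45418 = -59179/24648 + 7/45418 = -1343809643/559731432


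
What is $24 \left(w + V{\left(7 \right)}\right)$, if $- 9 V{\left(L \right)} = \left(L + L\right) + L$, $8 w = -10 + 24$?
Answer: $-14$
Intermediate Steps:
$w = \frac{7}{4}$ ($w = \frac{-10 + 24}{8} = \frac{1}{8} \cdot 14 = \frac{7}{4} \approx 1.75$)
$V{\left(L \right)} = - \frac{L}{3}$ ($V{\left(L \right)} = - \frac{\left(L + L\right) + L}{9} = - \frac{2 L + L}{9} = - \frac{3 L}{9} = - \frac{L}{3}$)
$24 \left(w + V{\left(7 \right)}\right) = 24 \left(\frac{7}{4} - \frac{7}{3}\right) = 24 \left(- \frac{7}{12}\right) = -14$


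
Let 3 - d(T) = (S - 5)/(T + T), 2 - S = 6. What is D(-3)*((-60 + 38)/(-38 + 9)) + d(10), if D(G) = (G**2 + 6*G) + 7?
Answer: 1121/580 ≈ 1.9328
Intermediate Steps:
S = -4 (S = 2 - 1*6 = 2 - 6 = -4)
d(T) = 3 + 9/(2*T) (d(T) = 3 - (-4 - 5)/(T + T) = 3 - (-9)/(2*T) = 3 + 9/(2*T))
D(G) = 7 + G**2 + 6*G
D(-3)*((-60 + 38)/(-38 + 9)) + d(10) = (7 + (-3)**2 + 6*(-3))*((-60 + 38)/(-38 + 9)) + (3 + (9/2)/10) = (7 + 9 - 18)*(-22/(-29)) + (3 + (9/2)*(1/10)) = -(-44)*(-1)/29 + (3 + 9/20) = -2*22/29 + 69/20 = -44/29 + 69/20 = 1121/580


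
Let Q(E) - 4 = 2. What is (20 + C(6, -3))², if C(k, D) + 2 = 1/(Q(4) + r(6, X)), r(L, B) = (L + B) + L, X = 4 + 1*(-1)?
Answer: 143641/441 ≈ 325.72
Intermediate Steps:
X = 3 (X = 4 - 1 = 3)
Q(E) = 6 (Q(E) = 4 + 2 = 6)
r(L, B) = B + 2*L (r(L, B) = (B + L) + L = B + 2*L)
C(k, D) = -41/21 (C(k, D) = -2 + 1/(6 + (3 + 2*6)) = -2 + 1/(6 + (3 + 12)) = -2 + 1/(6 + 15) = -2 + 1/21 = -41/21)
(20 + C(6, -3))² = (20 - 41/21)² = (379/21)² = 143641/441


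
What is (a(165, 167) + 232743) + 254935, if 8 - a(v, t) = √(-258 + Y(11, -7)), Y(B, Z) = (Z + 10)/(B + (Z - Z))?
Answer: 487686 - 9*I*√385/11 ≈ 4.8769e+5 - 16.054*I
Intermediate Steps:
Y(B, Z) = (10 + Z)/B (Y(B, Z) = (10 + Z)/(B + 0) = (10 + Z)/B)
a(v, t) = 8 - 9*I*√385/11 (a(v, t) = 8 - √(-258 + (10 - 7)/11) = 8 - √(-258 + (1/11)*3) = 8 - √(-258 + 3/11) = 8 - √(-2835/11) = 8 - 9*I*√385/11)
(a(165, 167) + 232743) + 254935 = ((8 - 9*I*√385/11) + 232743) + 254935 = (232751 - 9*I*√385/11) + 254935 = 487686 - 9*I*√385/11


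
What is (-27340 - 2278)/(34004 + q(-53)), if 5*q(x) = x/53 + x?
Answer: -74045/84983 ≈ -0.87129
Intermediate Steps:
q(x) = 54*x/265 (q(x) = (x/53 + x)/5 = (54*x/53)/5 = 54*x/265)
(-27340 - 2278)/(34004 + q(-53)) = (-27340 - 2278)/(34004 + (54/265)*(-53)) = -29618/(34004 - 54/5) = -29618/169966/5 = -29618*5/169966 = -74045/84983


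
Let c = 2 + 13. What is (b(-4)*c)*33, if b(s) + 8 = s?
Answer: -5940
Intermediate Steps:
c = 15
b(s) = -8 + s
(b(-4)*c)*33 = ((-8 - 4)*15)*33 = -12*15*33 = -180*33 = -5940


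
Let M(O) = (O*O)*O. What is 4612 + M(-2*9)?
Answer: -1220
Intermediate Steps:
M(O) = O³ (M(O) = O²*O = O³)
4612 + M(-2*9) = 4612 + (-2*9)³ = 4612 + (-18)³ = 4612 - 5832 = -1220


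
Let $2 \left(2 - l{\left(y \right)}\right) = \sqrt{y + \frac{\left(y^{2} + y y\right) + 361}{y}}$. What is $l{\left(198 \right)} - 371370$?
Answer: $-371368 - \frac{\sqrt{2595406}}{132} \approx -3.7138 \cdot 10^{5}$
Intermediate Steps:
$l{\left(y \right)} = 2 - \frac{\sqrt{y + \frac{361 + 2 y^{2}}{y}}}{2}$ ($l{\left(y \right)} = 2 - \frac{\sqrt{y + \frac{\left(y^{2} + y y\right) + 361}{y}}}{2} = 2 - \frac{\sqrt{y + \frac{\left(y^{2} + y^{2}\right) + 361}{y}}}{2} = 2 - \frac{\sqrt{y + \frac{2 y^{2} + 361}{y}}}{2} = 2 - \frac{\sqrt{y + \frac{361 + 2 y^{2}}{y}}}{2}$)
$l{\left(198 \right)} - 371370 = \left(2 - \frac{\sqrt{3 \cdot 198 + \frac{361}{198}}}{2}\right) - 371370 = \left(2 - \frac{\sqrt{594 + 361 \cdot \frac{1}{198}}}{2}\right) - 371370 = \left(2 - \frac{\sqrt{594 + \frac{361}{198}}}{2}\right) - 371370 = \left(2 - \frac{\sqrt{\frac{117973}{198}}}{2}\right) - 371370 = \left(2 - \frac{\frac{1}{66} \sqrt{2595406}}{2}\right) - 371370 = \left(2 - \frac{\sqrt{2595406}}{132}\right) - 371370 = -371368 - \frac{\sqrt{2595406}}{132}$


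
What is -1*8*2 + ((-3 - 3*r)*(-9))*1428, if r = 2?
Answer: 115652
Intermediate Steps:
-1*8*2 + ((-3 - 3*r)*(-9))*1428 = -1*8*2 + ((-3 - 3*2)*(-9))*1428 = -8*2 + ((-3 - 6)*(-9))*1428 = -16 - 9*(-9)*1428 = -16 + 81*1428 = -16 + 115668 = 115652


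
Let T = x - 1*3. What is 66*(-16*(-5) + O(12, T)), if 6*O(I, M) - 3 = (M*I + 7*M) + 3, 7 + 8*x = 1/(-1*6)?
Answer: 217525/48 ≈ 4531.8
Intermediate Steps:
x = -43/48 (x = -7/8 + 1/(8*((-1*6))) = -7/8 + (⅛)/(-6) = -7/8 + (⅛)*(-⅙) = -7/8 - 1/48 = -43/48 ≈ -0.89583)
T = -187/48 (T = -43/48 - 1*3 = -43/48 - 3 = -187/48 ≈ -3.8958)
O(I, M) = 1 + 7*M/6 + I*M/6 (O(I, M) = ½ + ((M*I + 7*M) + 3)/6 = ½ + ((I*M + 7*M) + 3)/6 = ½ + ((7*M + I*M) + 3)/6 = ½ + (3 + 7*M + I*M)/6 = ½ + (½ + 7*M/6 + I*M/6) = 1 + 7*M/6 + I*M/6)
66*(-16*(-5) + O(12, T)) = 66*(-16*(-5) + (1 + (7/6)*(-187/48) + (⅙)*12*(-187/48))) = 66*(80 + (1 - 1309/288 - 187/24)) = 66*(80 - 3265/288) = 66*(19775/288) = 217525/48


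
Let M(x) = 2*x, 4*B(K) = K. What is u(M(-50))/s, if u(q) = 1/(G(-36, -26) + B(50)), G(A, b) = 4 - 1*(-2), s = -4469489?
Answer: -2/165371093 ≈ -1.2094e-8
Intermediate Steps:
B(K) = K/4
G(A, b) = 6 (G(A, b) = 4 + 2 = 6)
u(q) = 2/37 (u(q) = 1/(6 + (¼)*50) = 1/(6 + 25/2) = 1/(37/2) = 2/37)
u(M(-50))/s = (2/37)/(-4469489) = (2/37)*(-1/4469489) = -2/165371093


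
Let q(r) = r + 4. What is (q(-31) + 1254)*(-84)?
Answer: -103068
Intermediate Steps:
q(r) = 4 + r
(q(-31) + 1254)*(-84) = ((4 - 31) + 1254)*(-84) = (-27 + 1254)*(-84) = 1227*(-84) = -103068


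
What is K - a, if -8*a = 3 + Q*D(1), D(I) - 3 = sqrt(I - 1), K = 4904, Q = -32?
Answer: 39139/8 ≈ 4892.4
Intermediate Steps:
D(I) = 3 + sqrt(-1 + I) (D(I) = 3 + sqrt(I - 1) = 3 + sqrt(-1 + I))
a = 93/8 (a = -(3 - 32*(3 + sqrt(-1 + 1)))/8 = -(3 - 32*(3 + sqrt(0)))/8 = -(3 - 32*(3 + 0))/8 = -(3 - 32*3)/8 = -(3 - 96)/8 = -1/8*(-93) = 93/8 ≈ 11.625)
K - a = 4904 - 1*93/8 = 4904 - 93/8 = 39139/8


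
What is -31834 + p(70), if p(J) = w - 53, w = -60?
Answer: -31947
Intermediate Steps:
p(J) = -113 (p(J) = -60 - 53 = -113)
-31834 + p(70) = -31834 - 113 = -31947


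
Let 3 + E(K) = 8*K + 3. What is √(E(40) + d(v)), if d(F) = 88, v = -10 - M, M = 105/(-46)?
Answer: 2*√102 ≈ 20.199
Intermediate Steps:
E(K) = 8*K (E(K) = -3 + (8*K + 3) = -3 + (3 + 8*K) = 8*K)
M = -105/46 (M = 105*(-1/46) = -105/46 ≈ -2.2826)
v = -355/46 (v = -10 - 1*(-105/46) = -10 + 105/46 = -355/46 ≈ -7.7174)
√(E(40) + d(v)) = √(8*40 + 88) = √(320 + 88) = √408 = 2*√102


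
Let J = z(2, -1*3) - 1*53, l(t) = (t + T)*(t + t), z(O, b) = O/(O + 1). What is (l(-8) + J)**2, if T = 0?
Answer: 51529/9 ≈ 5725.4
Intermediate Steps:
z(O, b) = O/(1 + O)
l(t) = 2*t**2 (l(t) = (t + 0)*(t + t) = t*(2*t) = 2*t**2)
J = -157/3 (J = 2/(1 + 2) - 1*53 = 2/3 - 53 = -157/3 ≈ -52.333)
(l(-8) + J)**2 = (2*(-8)**2 - 157/3)**2 = (2*64 - 157/3)**2 = (128 - 157/3)**2 = (227/3)**2 = 51529/9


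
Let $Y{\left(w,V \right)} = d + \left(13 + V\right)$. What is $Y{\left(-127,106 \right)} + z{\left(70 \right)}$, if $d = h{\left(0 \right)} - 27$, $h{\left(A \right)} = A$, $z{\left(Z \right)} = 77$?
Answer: $169$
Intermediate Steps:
$d = -27$ ($d = 0 - 27 = -27$)
$Y{\left(w,V \right)} = -14 + V$ ($Y{\left(w,V \right)} = -27 + \left(13 + V\right) = -14 + V$)
$Y{\left(-127,106 \right)} + z{\left(70 \right)} = \left(-14 + 106\right) + 77 = 92 + 77 = 169$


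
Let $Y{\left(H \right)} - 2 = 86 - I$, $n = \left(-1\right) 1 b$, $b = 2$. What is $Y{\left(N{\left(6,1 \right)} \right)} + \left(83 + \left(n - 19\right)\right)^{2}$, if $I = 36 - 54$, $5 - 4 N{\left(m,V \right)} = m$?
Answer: $3950$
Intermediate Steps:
$N{\left(m,V \right)} = \frac{5}{4} - \frac{m}{4}$
$n = -2$ ($n = \left(-1\right) 1 \cdot 2 = \left(-1\right) 2 = -2$)
$I = -18$ ($I = 36 - 54 = -18$)
$Y{\left(H \right)} = 106$ ($Y{\left(H \right)} = 2 + \left(86 - -18\right) = 2 + \left(86 + 18\right) = 2 + 104 = 106$)
$Y{\left(N{\left(6,1 \right)} \right)} + \left(83 + \left(n - 19\right)\right)^{2} = 106 + \left(83 - 21\right)^{2} = 106 + 62^{2} = 106 + 3844 = 3950$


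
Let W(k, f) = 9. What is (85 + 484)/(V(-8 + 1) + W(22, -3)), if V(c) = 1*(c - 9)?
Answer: -569/7 ≈ -81.286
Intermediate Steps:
V(c) = -9 + c (V(c) = 1*(-9 + c) = -9 + c)
(85 + 484)/(V(-8 + 1) + W(22, -3)) = (85 + 484)/((-9 + (-8 + 1)) + 9) = 569/((-9 - 7) + 9) = 569/(-16 + 9) = 569/(-7) = 569*(-⅐) = -569/7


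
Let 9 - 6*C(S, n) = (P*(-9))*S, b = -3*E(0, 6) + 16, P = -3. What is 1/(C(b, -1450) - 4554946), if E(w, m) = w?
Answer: -2/9110033 ≈ -2.1954e-7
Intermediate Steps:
b = 16 (b = -3*0 + 16 = 0 + 16 = 16)
C(S, n) = 3/2 - 9*S/2 (C(S, n) = 3/2 - (-3*(-9))*S/6 = 3/2 - 9*S/2)
1/(C(b, -1450) - 4554946) = 1/((3/2 - 9/2*16) - 4554946) = 1/((3/2 - 72) - 4554946) = 1/(-141/2 - 4554946) = 1/(-9110033/2) = -2/9110033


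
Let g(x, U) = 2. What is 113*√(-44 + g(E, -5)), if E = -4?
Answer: 113*I*√42 ≈ 732.32*I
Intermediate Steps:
113*√(-44 + g(E, -5)) = 113*√(-44 + 2) = 113*√(-42) = 113*(I*√42) = 113*I*√42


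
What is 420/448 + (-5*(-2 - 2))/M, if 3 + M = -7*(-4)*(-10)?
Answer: 3925/4528 ≈ 0.86683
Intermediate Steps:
M = -283 (M = -3 - 7*(-4)*(-10) = -3 + 28*(-10) = -3 - 280 = -283)
420/448 + (-5*(-2 - 2))/M = 420/448 - 5*(-2 - 2)/(-283) = 420*(1/448) - 5*(-4)*(-1/283) = 15/16 + 20*(-1/283) = 15/16 - 20/283 = 3925/4528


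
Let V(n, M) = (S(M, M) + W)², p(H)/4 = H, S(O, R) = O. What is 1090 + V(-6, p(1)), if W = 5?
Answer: 1171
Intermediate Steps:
p(H) = 4*H
V(n, M) = (5 + M)² (V(n, M) = (M + 5)² = (5 + M)²)
1090 + V(-6, p(1)) = 1090 + (5 + 4*1)² = 1090 + (5 + 4)² = 1090 + 9² = 1090 + 81 = 1171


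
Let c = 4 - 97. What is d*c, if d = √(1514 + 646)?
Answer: -1116*√15 ≈ -4322.3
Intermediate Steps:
c = -93
d = 12*√15 (d = √2160 = 12*√15 ≈ 46.476)
d*c = (12*√15)*(-93) = -1116*√15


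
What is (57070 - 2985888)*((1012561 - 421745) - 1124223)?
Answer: 1562252022926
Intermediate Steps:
(57070 - 2985888)*((1012561 - 421745) - 1124223) = -2928818*(590816 - 1124223) = -2928818*(-533407) = 1562252022926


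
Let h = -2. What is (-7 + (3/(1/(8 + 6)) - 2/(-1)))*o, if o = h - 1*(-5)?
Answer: 111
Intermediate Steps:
o = 3 (o = -2 - 1*(-5) = -2 + 5 = 3)
(-7 + (3/(1/(8 + 6)) - 2/(-1)))*o = (-7 + (3/(1/(8 + 6)) - 2/(-1)))*3 = (-7 + (3/(1/14) - 2*(-1)))*3 = (-7 + (3/(1/14) + 2))*3 = (-7 + (3*14 + 2))*3 = (-7 + (42 + 2))*3 = (-7 + 44)*3 = 37*3 = 111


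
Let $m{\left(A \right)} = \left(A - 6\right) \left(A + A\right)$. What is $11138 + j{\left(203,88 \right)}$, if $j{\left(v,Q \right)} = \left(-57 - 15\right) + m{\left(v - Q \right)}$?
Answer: $36136$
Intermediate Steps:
$m{\left(A \right)} = 2 A \left(-6 + A\right)$ ($m{\left(A \right)} = \left(-6 + A\right) 2 A = 2 A \left(-6 + A\right)$)
$j{\left(v,Q \right)} = -72 + 2 \left(v - Q\right) \left(-6 + v - Q\right)$ ($j{\left(v,Q \right)} = \left(-57 - 15\right) + 2 \left(v - Q\right) \left(-6 - \left(Q - v\right)\right) = -72 + 2 \left(v - Q\right) \left(-6 + v - Q\right)$)
$11138 + j{\left(203,88 \right)} = 11138 - \left(72 - 2 \left(88 - 203\right) \left(6 + 88 - 203\right)\right) = 11138 - \left(72 + 230 \left(-109\right)\right) = 11138 + \left(-72 + 25070\right) = 11138 + 24998 = 36136$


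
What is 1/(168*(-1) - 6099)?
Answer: -1/6267 ≈ -0.00015957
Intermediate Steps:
1/(168*(-1) - 6099) = 1/(-168 - 6099) = 1/(-6267) = -1/6267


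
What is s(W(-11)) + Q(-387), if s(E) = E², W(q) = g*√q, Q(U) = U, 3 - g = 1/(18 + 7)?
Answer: -302111/625 ≈ -483.38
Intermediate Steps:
g = 74/25 (g = 3 - 1/(18 + 7) = 3 - 1/25 = 74/25 ≈ 2.9600)
W(q) = 74*√q/25
s(W(-11)) + Q(-387) = (74*√(-11)/25)² - 387 = (74*(I*√11)/25)² - 387 = (74*I*√11/25)² - 387 = -60236/625 - 387 = -302111/625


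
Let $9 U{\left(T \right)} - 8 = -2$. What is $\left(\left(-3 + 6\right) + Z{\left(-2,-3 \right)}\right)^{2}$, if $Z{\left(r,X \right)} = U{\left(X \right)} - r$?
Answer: $\frac{289}{9} \approx 32.111$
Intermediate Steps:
$U{\left(T \right)} = \frac{2}{3}$ ($U{\left(T \right)} = \frac{8}{9} + \frac{1}{9} \left(-2\right) = \frac{8}{9} - \frac{2}{9} = \frac{2}{3}$)
$Z{\left(r,X \right)} = \frac{2}{3} - r$
$\left(\left(-3 + 6\right) + Z{\left(-2,-3 \right)}\right)^{2} = \left(\left(-3 + 6\right) + \left(\frac{2}{3} - -2\right)\right)^{2} = \left(3 + \left(\frac{2}{3} + 2\right)\right)^{2} = \left(3 + \frac{8}{3}\right)^{2} = \left(\frac{17}{3}\right)^{2} = \frac{289}{9}$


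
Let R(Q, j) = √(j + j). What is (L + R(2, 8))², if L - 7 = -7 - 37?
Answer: 1089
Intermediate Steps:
L = -37 (L = 7 + (-7 - 37) = 7 - 44 = -37)
R(Q, j) = √2*√j (R(Q, j) = √(2*j) = √2*√j)
(L + R(2, 8))² = (-37 + √2*√8)² = (-37 + √2*(2*√2))² = (-37 + 4)² = (-33)² = 1089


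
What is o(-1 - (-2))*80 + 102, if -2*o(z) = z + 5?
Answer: -138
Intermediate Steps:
o(z) = -5/2 - z/2 (o(z) = -(z + 5)/2 = -(5 + z)/2 = -5/2 - z/2)
o(-1 - (-2))*80 + 102 = (-5/2 - (-1 - (-2))/2)*80 + 102 = (-5/2 - (-1 - 1*(-2))/2)*80 + 102 = (-5/2 - (-1 + 2)/2)*80 + 102 = (-5/2 - ½*1)*80 + 102 = (-5/2 - ½)*80 + 102 = -3*80 + 102 = -240 + 102 = -138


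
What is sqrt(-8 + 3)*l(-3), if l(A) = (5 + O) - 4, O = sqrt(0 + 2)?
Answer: I*(sqrt(5) + sqrt(10)) ≈ 5.3983*I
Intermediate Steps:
O = sqrt(2) ≈ 1.4142
l(A) = 1 + sqrt(2) (l(A) = (5 + sqrt(2)) - 4 = 1 + sqrt(2))
sqrt(-8 + 3)*l(-3) = sqrt(-8 + 3)*(1 + sqrt(2)) = sqrt(-5)*(1 + sqrt(2)) = (I*sqrt(5))*(1 + sqrt(2)) = I*sqrt(5)*(1 + sqrt(2))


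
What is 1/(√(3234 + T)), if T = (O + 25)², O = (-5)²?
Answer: √5734/5734 ≈ 0.013206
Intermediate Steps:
O = 25
T = 2500 (T = (25 + 25)² = 50² = 2500)
1/(√(3234 + T)) = 1/(√(3234 + 2500)) = 1/(√5734) = √5734/5734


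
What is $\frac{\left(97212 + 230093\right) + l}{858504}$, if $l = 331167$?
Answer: $\frac{82309}{107313} \approx 0.767$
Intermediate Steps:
$\frac{\left(97212 + 230093\right) + l}{858504} = \frac{\left(97212 + 230093\right) + 331167}{858504} = \left(327305 + 331167\right) \frac{1}{858504} = 658472 \cdot \frac{1}{858504} = \frac{82309}{107313}$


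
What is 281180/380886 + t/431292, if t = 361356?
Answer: 10787755249/6844711863 ≈ 1.5761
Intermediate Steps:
281180/380886 + t/431292 = 281180/380886 + 361356/431292 = 281180*(1/380886) + 361356*(1/431292) = 140590/190443 + 30113/35941 = 10787755249/6844711863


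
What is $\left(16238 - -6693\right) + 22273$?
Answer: $45204$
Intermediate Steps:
$\left(16238 - -6693\right) + 22273 = \left(16238 + \left(-329 + 7022\right)\right) + 22273 = \left(16238 + 6693\right) + 22273 = 22931 + 22273 = 45204$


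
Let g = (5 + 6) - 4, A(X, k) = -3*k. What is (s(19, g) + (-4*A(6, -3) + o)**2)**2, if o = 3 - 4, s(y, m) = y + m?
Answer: 1946025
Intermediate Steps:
g = 7 (g = 11 - 4 = 7)
s(y, m) = m + y
o = -1
(s(19, g) + (-4*A(6, -3) + o)**2)**2 = ((7 + 19) + (-(-12)*(-3) - 1)**2)**2 = (26 + (-4*9 - 1)**2)**2 = (26 + (-36 - 1)**2)**2 = (26 + (-37)**2)**2 = (26 + 1369)**2 = 1395**2 = 1946025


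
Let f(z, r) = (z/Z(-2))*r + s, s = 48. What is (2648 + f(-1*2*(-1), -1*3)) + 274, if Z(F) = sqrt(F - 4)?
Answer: 2970 + I*sqrt(6) ≈ 2970.0 + 2.4495*I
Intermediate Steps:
Z(F) = sqrt(-4 + F)
f(z, r) = 48 - I*r*z*sqrt(6)/6 (f(z, r) = (z/(sqrt(-4 - 2)))*r + 48 = (z/(sqrt(-6)))*r + 48 = (z/((I*sqrt(6))))*r + 48 = (z*(-I*sqrt(6)/6))*r + 48 = (-I*z*sqrt(6)/6)*r + 48 = -I*r*z*sqrt(6)/6 + 48 = 48 - I*r*z*sqrt(6)/6)
(2648 + f(-1*2*(-1), -1*3)) + 274 = (2648 + (48 - I*(-1*3)*-1*2*(-1)*sqrt(6)/6)) + 274 = (2648 + (48 - 1/6*I*(-3)*(-2*(-1))*sqrt(6))) + 274 = (2648 + (48 - 1/6*I*(-3)*2*sqrt(6))) + 274 = (2648 + (48 + I*sqrt(6))) + 274 = (2696 + I*sqrt(6)) + 274 = 2970 + I*sqrt(6)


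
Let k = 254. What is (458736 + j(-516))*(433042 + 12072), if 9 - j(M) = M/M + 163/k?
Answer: 25932522578841/127 ≈ 2.0419e+11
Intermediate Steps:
j(M) = 1869/254 (j(M) = 9 - (M/M + 163/254) = 9 - (1 + 163*(1/254)) = 9 - (1 + 163/254) = 9 - 1*417/254 = 9 - 417/254 = 1869/254)
(458736 + j(-516))*(433042 + 12072) = (458736 + 1869/254)*(433042 + 12072) = (116520813/254)*445114 = 25932522578841/127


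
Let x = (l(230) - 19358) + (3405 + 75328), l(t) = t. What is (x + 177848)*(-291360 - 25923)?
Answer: -75339800199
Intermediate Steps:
x = 59605 (x = (230 - 19358) + (3405 + 75328) = -19128 + 78733 = 59605)
(x + 177848)*(-291360 - 25923) = (59605 + 177848)*(-291360 - 25923) = 237453*(-317283) = -75339800199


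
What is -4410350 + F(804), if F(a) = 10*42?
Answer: -4409930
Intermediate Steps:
F(a) = 420
-4410350 + F(804) = -4410350 + 420 = -4409930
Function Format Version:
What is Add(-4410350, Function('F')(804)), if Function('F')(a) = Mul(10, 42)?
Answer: -4409930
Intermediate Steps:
Function('F')(a) = 420
Add(-4410350, Function('F')(804)) = Add(-4410350, 420) = -4409930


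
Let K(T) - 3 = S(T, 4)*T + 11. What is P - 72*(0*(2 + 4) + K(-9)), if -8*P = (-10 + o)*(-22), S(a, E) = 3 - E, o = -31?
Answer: -7075/4 ≈ -1768.8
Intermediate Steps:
P = -451/4 (P = -(-10 - 31)*(-22)/8 = -(-41)*(-22)/8 = -⅛*902 = -451/4 ≈ -112.75)
K(T) = 14 - T (K(T) = 3 + ((3 - 1*4)*T + 11) = 3 + ((3 - 4)*T + 11) = 3 + (-T + 11) = 3 + (11 - T) = 14 - T)
P - 72*(0*(2 + 4) + K(-9)) = -451/4 - 72*(0*(2 + 4) + (14 - 1*(-9))) = -451/4 - 72*(0*6 + (14 + 9)) = -451/4 - 72*(0 + 23) = -451/4 - 72*23 = -451/4 - 1*1656 = -451/4 - 1656 = -7075/4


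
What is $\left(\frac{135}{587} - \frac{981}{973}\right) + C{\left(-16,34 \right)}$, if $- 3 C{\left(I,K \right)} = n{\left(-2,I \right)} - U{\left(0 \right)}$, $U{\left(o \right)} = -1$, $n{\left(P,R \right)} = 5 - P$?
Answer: $- \frac{5902684}{1713453} \approx -3.4449$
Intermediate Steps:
$C{\left(I,K \right)} = - \frac{8}{3}$ ($C{\left(I,K \right)} = - \frac{\left(5 - -2\right) - -1}{3} = - \frac{\left(5 + 2\right) + 1}{3} = - \frac{7 + 1}{3} = \left(- \frac{1}{3}\right) 8 = - \frac{8}{3}$)
$\left(\frac{135}{587} - \frac{981}{973}\right) + C{\left(-16,34 \right)} = \left(\frac{135}{587} - \frac{981}{973}\right) - \frac{8}{3} = - \frac{444492}{571151} - \frac{8}{3} = - \frac{5902684}{1713453}$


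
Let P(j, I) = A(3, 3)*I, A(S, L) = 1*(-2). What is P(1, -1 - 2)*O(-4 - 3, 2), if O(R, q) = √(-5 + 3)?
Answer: 6*I*√2 ≈ 8.4853*I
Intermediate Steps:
O(R, q) = I*√2 (O(R, q) = √(-2) = I*√2)
A(S, L) = -2
P(j, I) = -2*I
P(1, -1 - 2)*O(-4 - 3, 2) = (-2*(-1 - 2))*(I*√2) = (-2*(-3))*(I*√2) = 6*(I*√2) = 6*I*√2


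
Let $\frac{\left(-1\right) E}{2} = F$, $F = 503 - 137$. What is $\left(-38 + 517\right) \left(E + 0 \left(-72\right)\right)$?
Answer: $-350628$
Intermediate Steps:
$F = 366$
$E = -732$ ($E = \left(-2\right) 366 = -732$)
$\left(-38 + 517\right) \left(E + 0 \left(-72\right)\right) = \left(-38 + 517\right) \left(-732 + 0 \left(-72\right)\right) = 479 \left(-732 + 0\right) = 479 \left(-732\right) = -350628$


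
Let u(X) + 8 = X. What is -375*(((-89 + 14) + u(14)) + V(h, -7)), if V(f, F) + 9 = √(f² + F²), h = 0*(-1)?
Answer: 26625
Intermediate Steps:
u(X) = -8 + X
h = 0
V(f, F) = -9 + √(F² + f²) (V(f, F) = -9 + √(f² + F²) = -9 + √(F² + f²))
-375*(((-89 + 14) + u(14)) + V(h, -7)) = -375*(((-89 + 14) + (-8 + 14)) + (-9 + √((-7)² + 0²))) = -375*((-75 + 6) + (-9 + √(49 + 0))) = -375*(-69 + (-9 + √49)) = -375*(-69 + (-9 + 7)) = -375*(-69 - 2) = -375*(-71) = 26625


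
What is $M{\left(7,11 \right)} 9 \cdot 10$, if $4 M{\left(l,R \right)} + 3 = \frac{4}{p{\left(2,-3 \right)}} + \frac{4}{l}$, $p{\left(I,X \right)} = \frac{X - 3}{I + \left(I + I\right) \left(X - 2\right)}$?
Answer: $\frac{3015}{14} \approx 215.36$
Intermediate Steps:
$p{\left(I,X \right)} = \frac{-3 + X}{I + 2 I \left(-2 + X\right)}$
$M{\left(l,R \right)} = \frac{9}{4} + \frac{1}{l}$ ($M{\left(l,R \right)} = - \frac{3}{4} + \frac{\frac{4}{\frac{1}{2} \frac{1}{-3 + 2 \left(-3\right)} \left(-3 - 3\right)} + \frac{4}{l}}{4} = - \frac{3}{4} + \frac{\frac{4}{\frac{1}{2} \frac{1}{-3 - 6} \left(-6\right)} + \frac{4}{l}}{4} = - \frac{3}{4} + \frac{\frac{4}{\frac{1}{2} \frac{1}{-9} \left(-6\right)} + \frac{4}{l}}{4} = - \frac{3}{4} + \frac{\frac{4}{\frac{1}{2} \left(- \frac{1}{9}\right) \left(-6\right)} + \frac{4}{l}}{4} = - \frac{3}{4} + \frac{4 \frac{1}{\frac{1}{3}} + \frac{4}{l}}{4} = - \frac{3}{4} + \frac{4 \cdot 3 + \frac{4}{l}}{4} = - \frac{3}{4} + \frac{12 + \frac{4}{l}}{4} = - \frac{3}{4} + \left(3 + \frac{1}{l}\right) = \frac{9}{4} + \frac{1}{l}$)
$M{\left(7,11 \right)} 9 \cdot 10 = \left(\frac{9}{4} + \frac{1}{7}\right) 9 \cdot 10 = \left(\frac{9}{4} + \frac{1}{7}\right) 90 = \frac{67}{28} \cdot 90 = \frac{3015}{14}$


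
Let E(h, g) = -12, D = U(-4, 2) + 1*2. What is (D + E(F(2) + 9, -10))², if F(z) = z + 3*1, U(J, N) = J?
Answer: 196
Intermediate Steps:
F(z) = 3 + z (F(z) = z + 3 = 3 + z)
D = -2 (D = -4 + 1*2 = -4 + 2 = -2)
(D + E(F(2) + 9, -10))² = (-2 - 12)² = (-14)² = 196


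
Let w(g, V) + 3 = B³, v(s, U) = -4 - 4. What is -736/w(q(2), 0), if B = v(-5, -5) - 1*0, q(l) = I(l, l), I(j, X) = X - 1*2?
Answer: 736/515 ≈ 1.4291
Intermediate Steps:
I(j, X) = -2 + X (I(j, X) = X - 2 = -2 + X)
v(s, U) = -8
q(l) = -2 + l
B = -8 (B = -8 - 1*0 = -8 + 0 = -8)
w(g, V) = -515 (w(g, V) = -3 + (-8)³ = -3 - 512 = -515)
-736/w(q(2), 0) = -736/(-515) = -736*(-1/515) = 736/515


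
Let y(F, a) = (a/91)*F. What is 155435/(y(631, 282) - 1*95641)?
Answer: -14144585/8525389 ≈ -1.6591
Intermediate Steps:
y(F, a) = F*a/91 (y(F, a) = (a*(1/91))*F = (a/91)*F = F*a/91)
155435/(y(631, 282) - 1*95641) = 155435/((1/91)*631*282 - 1*95641) = 155435/(177942/91 - 95641) = 155435/(-8525389/91) = 155435*(-91/8525389) = -14144585/8525389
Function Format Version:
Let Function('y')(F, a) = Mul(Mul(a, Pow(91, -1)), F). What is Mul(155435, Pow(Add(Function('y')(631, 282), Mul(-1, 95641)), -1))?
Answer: Rational(-14144585, 8525389) ≈ -1.6591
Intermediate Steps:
Function('y')(F, a) = Mul(Rational(1, 91), F, a) (Function('y')(F, a) = Mul(Mul(a, Rational(1, 91)), F) = Mul(Mul(Rational(1, 91), a), F) = Mul(Rational(1, 91), F, a))
Mul(155435, Pow(Add(Function('y')(631, 282), Mul(-1, 95641)), -1)) = Mul(155435, Pow(Add(Mul(Rational(1, 91), 631, 282), Mul(-1, 95641)), -1)) = Mul(155435, Pow(Add(Rational(177942, 91), -95641), -1)) = Mul(155435, Pow(Rational(-8525389, 91), -1)) = Mul(155435, Rational(-91, 8525389)) = Rational(-14144585, 8525389)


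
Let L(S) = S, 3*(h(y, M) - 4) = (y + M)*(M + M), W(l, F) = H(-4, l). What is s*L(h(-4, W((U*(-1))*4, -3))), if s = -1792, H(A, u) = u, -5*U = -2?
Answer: -1340416/75 ≈ -17872.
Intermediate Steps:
U = ⅖ (U = -⅕*(-2) = ⅖ ≈ 0.40000)
W(l, F) = l
h(y, M) = 4 + 2*M*(M + y)/3 (h(y, M) = 4 + ((y + M)*(M + M))/3 = 4 + ((M + y)*(2*M))/3 = 4 + (2*M*(M + y))/3 = 4 + 2*M*(M + y)/3)
s*L(h(-4, W((U*(-1))*4, -3))) = -1792*(4 + 2*(((⅖)*(-1))*4)²/3 + (⅔)*(((⅖)*(-1))*4)*(-4)) = -1792*(4 + 2*(-⅖*4)²/3 + (⅔)*(-⅖*4)*(-4)) = -1792*(4 + 2*(-8/5)²/3 + (⅔)*(-8/5)*(-4)) = -1792*(4 + (⅔)*(64/25) + 64/15) = -1792*(4 + 128/75 + 64/15) = -1792*748/75 = -1340416/75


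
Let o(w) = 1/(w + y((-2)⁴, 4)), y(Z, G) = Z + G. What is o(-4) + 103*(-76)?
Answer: -125247/16 ≈ -7827.9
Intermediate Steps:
y(Z, G) = G + Z
o(w) = 1/(20 + w) (o(w) = 1/(w + (4 + (-2)⁴)) = 1/(w + (4 + 16)) = 1/(w + 20) = 1/(20 + w))
o(-4) + 103*(-76) = 1/(20 - 4) + 103*(-76) = 1/16 - 7828 = -125247/16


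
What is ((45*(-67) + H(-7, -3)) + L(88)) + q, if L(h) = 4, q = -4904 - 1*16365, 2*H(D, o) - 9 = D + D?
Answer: -48565/2 ≈ -24283.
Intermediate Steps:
H(D, o) = 9/2 + D (H(D, o) = 9/2 + (D + D)/2 = 9/2 + (2*D)/2 = 9/2 + D)
q = -21269 (q = -4904 - 16365 = -21269)
((45*(-67) + H(-7, -3)) + L(88)) + q = ((45*(-67) + (9/2 - 7)) + 4) - 21269 = ((-3015 - 5/2) + 4) - 21269 = (-6035/2 + 4) - 21269 = -6027/2 - 21269 = -48565/2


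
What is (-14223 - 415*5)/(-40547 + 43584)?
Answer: -16298/3037 ≈ -5.3665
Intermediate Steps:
(-14223 - 415*5)/(-40547 + 43584) = (-14223 - 2075)/3037 = -16298*1/3037 = -16298/3037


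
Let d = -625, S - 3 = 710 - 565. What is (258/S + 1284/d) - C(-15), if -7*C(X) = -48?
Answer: -2320737/323750 ≈ -7.1683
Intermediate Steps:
S = 148 (S = 3 + (710 - 565) = 3 + 145 = 148)
C(X) = 48/7 (C(X) = -⅐*(-48) = 48/7)
(258/S + 1284/d) - C(-15) = (258/148 + 1284/(-625)) - 1*48/7 = (258*(1/148) + 1284*(-1/625)) - 48/7 = (129/74 - 1284/625) - 48/7 = -14391/46250 - 48/7 = -2320737/323750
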